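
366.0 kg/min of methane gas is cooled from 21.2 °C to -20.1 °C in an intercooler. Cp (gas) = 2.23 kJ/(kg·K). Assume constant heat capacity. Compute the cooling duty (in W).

Q = ṁ·Cp·ΔT = 366.0 × 2.23 × (-20.1 − 21.2) = -33708 kJ/min
Converting: 33708 / 60 s = 561.8 kW
Cooling duty = 561800 W

Q_c = 562000 W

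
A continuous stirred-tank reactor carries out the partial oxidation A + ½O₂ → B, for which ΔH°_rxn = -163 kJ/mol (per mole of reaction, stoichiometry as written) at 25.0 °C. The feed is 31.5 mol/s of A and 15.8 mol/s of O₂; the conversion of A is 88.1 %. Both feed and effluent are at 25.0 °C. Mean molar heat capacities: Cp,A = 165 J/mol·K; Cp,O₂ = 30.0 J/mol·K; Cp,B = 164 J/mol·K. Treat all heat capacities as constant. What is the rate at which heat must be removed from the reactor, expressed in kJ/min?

Extent of reaction ξ = 0.881 × 31.5 = 27.752 mol/s
Reaction term: ξ·ΔH°_rxn = 27.752 × -163 = -4523.5 kJ/s
Q = ΔH = -4523.5 kJ/s = -4523.5 kW
Heat removed = 271410 kJ/min

Q_out = 271000 kJ/min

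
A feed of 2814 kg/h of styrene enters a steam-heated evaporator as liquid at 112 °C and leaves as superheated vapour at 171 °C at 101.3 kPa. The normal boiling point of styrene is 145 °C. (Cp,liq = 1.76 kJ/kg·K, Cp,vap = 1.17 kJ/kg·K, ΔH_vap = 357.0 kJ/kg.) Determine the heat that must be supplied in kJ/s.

Q = 348 kJ/s

liquid 112→145 °C: 58.08 kJ/kg
vaporisation at 145 °C: 357 kJ/kg
vapour 145→171 °C: 30.42 kJ/kg
Δh = 58.08 + 357 + 30.42 = 445.5 kJ/kg
Q = ṁ·Δh = 2814 kg/h × 445.5 kJ/kg = 1.2536e+06 kJ/h
|Q| = 348.23 kW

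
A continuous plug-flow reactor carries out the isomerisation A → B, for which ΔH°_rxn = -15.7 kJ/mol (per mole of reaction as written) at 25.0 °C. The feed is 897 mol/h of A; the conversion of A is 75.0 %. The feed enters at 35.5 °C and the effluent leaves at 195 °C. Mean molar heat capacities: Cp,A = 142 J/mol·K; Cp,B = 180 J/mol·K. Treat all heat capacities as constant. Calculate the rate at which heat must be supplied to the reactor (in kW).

Q_in = 3.92 kW

Extent of reaction ξ = 0.750 × 897 = 672.75 mol/h
Reaction term: ξ·ΔH°_rxn = 672.75 × -15.7 = -10562 kJ/h
Sensible, feed 35.5→25 °C: -1337.4 kJ/h
Outlet flows (mol/h): A 224.25, B 672.75
Sensible, products 25→195 °C: 26000 kJ/h
Q = ΔH = 14100 kJ/h = 3.9167 kW
Heat supplied = 3.9167 kW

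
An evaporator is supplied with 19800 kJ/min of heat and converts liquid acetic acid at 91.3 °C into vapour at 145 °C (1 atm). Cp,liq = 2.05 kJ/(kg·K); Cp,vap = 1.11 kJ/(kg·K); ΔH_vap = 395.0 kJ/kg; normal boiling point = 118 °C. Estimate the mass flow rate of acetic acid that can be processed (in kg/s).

Δh = 2.05×(118−91.3) + 395.0 + 1.11×(145−118) = 479.71 kJ/kg
Q = 19800 kJ/min = 330 kJ/s = 330 kJ/s
ṁ = Q/Δh = 330 / 479.71 = 0.68792 kg/s

ṁ = 0.688 kg/s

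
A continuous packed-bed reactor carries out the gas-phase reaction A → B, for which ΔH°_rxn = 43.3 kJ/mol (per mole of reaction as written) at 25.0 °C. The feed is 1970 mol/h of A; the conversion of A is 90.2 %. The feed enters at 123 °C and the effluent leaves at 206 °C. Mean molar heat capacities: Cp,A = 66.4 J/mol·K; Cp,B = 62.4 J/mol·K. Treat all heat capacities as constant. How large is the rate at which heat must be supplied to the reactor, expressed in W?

Extent of reaction ξ = 0.902 × 1970 = 1776.9 mol/h
Reaction term: ξ·ΔH°_rxn = 1776.9 × 43.3 = 76942 kJ/h
Sensible, feed 123→25 °C: -12819 kJ/h
Outlet flows (mol/h): A 193.06, B 1776.9
Sensible, products 25→206 °C: 22390 kJ/h
Q = ΔH = 86512 kJ/h = 24.031 kW
Heat supplied = 24031 W

Q_in = 24000 W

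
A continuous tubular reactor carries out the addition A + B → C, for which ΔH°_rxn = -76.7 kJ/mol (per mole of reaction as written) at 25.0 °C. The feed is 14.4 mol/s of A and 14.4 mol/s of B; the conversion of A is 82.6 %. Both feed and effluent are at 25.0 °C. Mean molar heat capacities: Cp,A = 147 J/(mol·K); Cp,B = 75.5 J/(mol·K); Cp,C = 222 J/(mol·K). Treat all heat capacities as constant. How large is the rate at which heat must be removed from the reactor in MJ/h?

Q_out = 3280 MJ/h

Extent of reaction ξ = 0.826 × 14.4 = 11.894 mol/s
Reaction term: ξ·ΔH°_rxn = 11.894 × -76.7 = -912.3 kJ/s
Q = ΔH = -912.3 kJ/s = -912.3 kW
Heat removed = 3284.3 MJ/h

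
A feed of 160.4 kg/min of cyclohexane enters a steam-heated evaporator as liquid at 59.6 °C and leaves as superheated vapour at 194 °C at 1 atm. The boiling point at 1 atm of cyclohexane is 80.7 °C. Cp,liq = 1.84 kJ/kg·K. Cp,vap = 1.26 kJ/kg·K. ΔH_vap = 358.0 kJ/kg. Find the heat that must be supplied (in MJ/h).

Q = 5190 MJ/h

liquid 59.6→80.7 °C: 38.824 kJ/kg
vaporisation at 80.7 °C: 358 kJ/kg
vapour 80.7→194 °C: 142.76 kJ/kg
Δh = 38.824 + 358 + 142.76 = 539.58 kJ/kg
Q = ṁ·Δh = 160.4 kg/min × 539.58 kJ/kg = 86549 kJ/min
|Q| = 1442.5 kW = 5192.9 MJ/h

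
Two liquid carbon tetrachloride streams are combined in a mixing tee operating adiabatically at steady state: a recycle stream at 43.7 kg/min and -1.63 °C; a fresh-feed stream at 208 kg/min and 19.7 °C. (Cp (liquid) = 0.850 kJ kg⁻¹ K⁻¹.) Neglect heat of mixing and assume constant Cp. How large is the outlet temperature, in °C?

T_out = 16.0 °C

Energy balance with Q = 0: Σ ṁᵢCp,ᵢ(T_out − Tᵢ) = 0
T_out = Σ ṁᵢCp,ᵢTᵢ / Σ ṁᵢCp,ᵢ
      = 3422.4 / 213.94 = 15.997 °C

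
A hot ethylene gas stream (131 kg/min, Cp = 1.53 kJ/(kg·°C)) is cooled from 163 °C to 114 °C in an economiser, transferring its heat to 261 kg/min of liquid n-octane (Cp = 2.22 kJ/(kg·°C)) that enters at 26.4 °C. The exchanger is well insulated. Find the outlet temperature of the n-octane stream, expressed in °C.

T_c,out = 43.3 °C

Heat released by hot stream: Q = 131 × 1.53 × (163 − 114) = 9821.1 kJ/min
Energy balance on cold side (adiabatic exchanger): Q = ṁ_c·Cp_c·(T_c,out − T_c,in)
T_c,out = 26.4 + 9821.1/(261 × 2.22) = 43.35 °C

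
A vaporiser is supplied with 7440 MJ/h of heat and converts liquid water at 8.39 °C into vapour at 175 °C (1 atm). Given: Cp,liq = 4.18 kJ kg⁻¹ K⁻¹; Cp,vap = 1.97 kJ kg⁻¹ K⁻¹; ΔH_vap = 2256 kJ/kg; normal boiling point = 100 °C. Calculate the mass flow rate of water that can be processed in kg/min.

ṁ = 44.5 kg/min

Δh = 4.18×(100−8.39) + 2256 + 1.97×(175−100) = 2786.7 kJ/kg
Q = 7440 MJ/h = 2066.7 kJ/s = 124000 kJ/min
ṁ = Q/Δh = 124000 / 2786.7 = 44.497 kg/min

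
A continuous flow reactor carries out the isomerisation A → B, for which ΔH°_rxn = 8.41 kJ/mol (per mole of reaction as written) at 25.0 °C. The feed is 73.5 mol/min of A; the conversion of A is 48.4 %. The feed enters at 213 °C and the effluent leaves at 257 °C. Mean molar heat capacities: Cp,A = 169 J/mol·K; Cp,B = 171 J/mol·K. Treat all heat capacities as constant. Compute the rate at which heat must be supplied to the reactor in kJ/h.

Q_in = 51700 kJ/h

Extent of reaction ξ = 0.484 × 73.5 = 35.574 mol/min
Reaction term: ξ·ΔH°_rxn = 35.574 × 8.41 = 299.18 kJ/min
Sensible, feed 213→25 °C: -2335.2 kJ/min
Outlet flows (mol/min): A 37.926, B 35.574
Sensible, products 25→257 °C: 2898.3 kJ/min
Q = ΔH = 862.23 kJ/min = 14.37 kW
Heat supplied = 51734 kJ/h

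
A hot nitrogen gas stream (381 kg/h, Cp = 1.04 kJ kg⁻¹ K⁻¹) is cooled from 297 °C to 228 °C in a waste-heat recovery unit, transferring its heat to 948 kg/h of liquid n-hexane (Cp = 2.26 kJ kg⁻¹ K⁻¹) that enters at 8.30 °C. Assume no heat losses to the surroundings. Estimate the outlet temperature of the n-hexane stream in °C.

Heat released by hot stream: Q = 381 × 1.04 × (297 − 228) = 27341 kJ/h
Energy balance on cold side (adiabatic exchanger): Q = ṁ_c·Cp_c·(T_c,out − T_c,in)
T_c,out = 8.30 + 27341/(948 × 2.26) = 21.061 °C

T_c,out = 21.1 °C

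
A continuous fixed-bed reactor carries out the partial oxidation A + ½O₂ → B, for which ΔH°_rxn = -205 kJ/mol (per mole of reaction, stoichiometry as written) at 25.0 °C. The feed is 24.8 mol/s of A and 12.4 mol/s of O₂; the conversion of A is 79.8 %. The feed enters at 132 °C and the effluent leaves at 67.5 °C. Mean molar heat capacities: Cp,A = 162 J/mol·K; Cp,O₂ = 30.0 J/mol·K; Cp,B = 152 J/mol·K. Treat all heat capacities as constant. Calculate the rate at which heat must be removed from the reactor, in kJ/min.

Q_out = 262000 kJ/min

Extent of reaction ξ = 0.798 × 24.8 = 19.79 mol/s
Reaction term: ξ·ΔH°_rxn = 19.79 × -205 = -4057 kJ/s
Sensible, feed 132→25 °C: -469.69 kJ/s
Outlet flows (mol/s): A 5.0096, O₂ 2.5048, B 19.79
Sensible, products 25→67.5 °C: 165.53 kJ/s
Q = ΔH = -4361.2 kJ/s = -4361.2 kW
Heat removed = 261670 kJ/min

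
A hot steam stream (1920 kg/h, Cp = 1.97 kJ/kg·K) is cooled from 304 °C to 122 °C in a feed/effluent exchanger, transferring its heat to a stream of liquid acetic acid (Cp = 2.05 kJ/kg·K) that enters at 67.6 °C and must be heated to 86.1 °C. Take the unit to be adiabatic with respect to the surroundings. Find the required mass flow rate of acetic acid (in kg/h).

Heat released by hot stream: Q = 1920 × 1.97 × (304 − 122) = 688400 kJ/h
Energy balance on cold side (adiabatic exchanger): Q = ṁ_c·Cp_c·(T_c,out − T_c,in)
ṁ_c = 688400 / [2.05 × (86.1 − 67.6)] = 18152 kg/h

ṁ_c = 18200 kg/h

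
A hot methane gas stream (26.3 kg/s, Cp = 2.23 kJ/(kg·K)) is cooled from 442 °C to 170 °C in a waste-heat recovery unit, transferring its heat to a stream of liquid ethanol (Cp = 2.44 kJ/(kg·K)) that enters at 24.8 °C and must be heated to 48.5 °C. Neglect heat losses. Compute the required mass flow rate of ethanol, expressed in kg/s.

ṁ_c = 276 kg/s

Heat released by hot stream: Q = 26.3 × 2.23 × (442 − 170) = 15953 kJ/s
Energy balance on cold side (adiabatic exchanger): Q = ṁ_c·Cp_c·(T_c,out − T_c,in)
ṁ_c = 15953 / [2.44 × (48.5 − 24.8)] = 275.86 kg/s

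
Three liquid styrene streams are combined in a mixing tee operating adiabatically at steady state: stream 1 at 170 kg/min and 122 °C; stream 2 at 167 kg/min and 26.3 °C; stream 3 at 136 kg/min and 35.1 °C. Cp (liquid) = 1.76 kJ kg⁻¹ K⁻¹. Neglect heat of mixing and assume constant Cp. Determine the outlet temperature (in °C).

T_out = 63.2 °C

Adiabatic, steady state ⇒ Σ ṁᵢCp,ᵢ(T_out − Tᵢ) = 0
T_out = Σ ṁᵢCp,ᵢTᵢ / Σ ṁᵢCp,ᵢ
      = 52634 / 832.48 = 63.226 °C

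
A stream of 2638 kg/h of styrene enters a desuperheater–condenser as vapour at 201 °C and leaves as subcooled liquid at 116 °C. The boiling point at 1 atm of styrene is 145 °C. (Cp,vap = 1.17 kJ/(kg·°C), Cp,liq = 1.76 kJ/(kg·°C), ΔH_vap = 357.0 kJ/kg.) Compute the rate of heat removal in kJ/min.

Q_c = 20800 kJ/min

vapour 201→145 °C: -65.52 kJ/kg
condensation at 145 °C: -357 kJ/kg
liquid 145→116 °C: -51.04 kJ/kg
Δh = -65.52 + -357 + -51.04 = -473.56 kJ/kg
Q = ṁ·Δh = 2638 kg/h × -473.56 kJ/kg = -1.2493e+06 kJ/h
|Q| = 347.01 kW = 20821 kJ/min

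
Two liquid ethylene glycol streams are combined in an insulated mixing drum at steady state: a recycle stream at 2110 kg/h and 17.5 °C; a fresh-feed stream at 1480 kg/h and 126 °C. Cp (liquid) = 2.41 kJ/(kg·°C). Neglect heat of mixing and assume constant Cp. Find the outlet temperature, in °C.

T_out = 62.2 °C

No heat crosses the boundary, so H_out = H_in.
T_out = Σ ṁᵢCp,ᵢTᵢ / Σ ṁᵢCp,ᵢ
      = 538410 / 8651.9 = 62.23 °C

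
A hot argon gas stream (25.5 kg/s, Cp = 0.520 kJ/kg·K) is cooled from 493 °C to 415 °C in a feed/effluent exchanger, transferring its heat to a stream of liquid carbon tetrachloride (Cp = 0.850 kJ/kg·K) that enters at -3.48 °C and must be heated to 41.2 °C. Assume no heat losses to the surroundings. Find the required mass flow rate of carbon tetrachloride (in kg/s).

ṁ_c = 27.2 kg/s

Heat released by hot stream: Q = 25.5 × 0.520 × (493 − 415) = 1034.3 kJ/s
Energy balance on cold side (adiabatic exchanger): Q = ṁ_c·Cp_c·(T_c,out − T_c,in)
ṁ_c = 1034.3 / [0.850 × (41.2 − -3.48)] = 27.234 kg/s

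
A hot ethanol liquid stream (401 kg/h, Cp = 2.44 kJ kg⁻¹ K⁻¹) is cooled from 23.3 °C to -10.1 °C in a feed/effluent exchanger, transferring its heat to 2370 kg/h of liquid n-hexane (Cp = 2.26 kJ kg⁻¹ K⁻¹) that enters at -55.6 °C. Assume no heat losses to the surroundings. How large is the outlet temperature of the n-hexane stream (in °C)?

T_c,out = -49.5 °C

Heat released by hot stream: Q = 401 × 2.44 × (23.3 − -10.1) = 32680 kJ/h
Energy balance on cold side (adiabatic exchanger): Q = ṁ_c·Cp_c·(T_c,out − T_c,in)
T_c,out = -55.6 + 32680/(2370 × 2.26) = -49.499 °C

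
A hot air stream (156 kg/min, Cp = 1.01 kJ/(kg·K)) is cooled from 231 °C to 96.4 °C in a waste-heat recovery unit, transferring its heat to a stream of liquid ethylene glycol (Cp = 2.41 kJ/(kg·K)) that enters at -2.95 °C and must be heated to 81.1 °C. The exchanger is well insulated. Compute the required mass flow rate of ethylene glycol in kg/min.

Heat released by hot stream: Q = 156 × 1.01 × (231 − 96.4) = 21208 kJ/min
Energy balance on cold side (adiabatic exchanger): Q = ṁ_c·Cp_c·(T_c,out − T_c,in)
ṁ_c = 21208 / [2.41 × (81.1 − -2.95)] = 104.7 kg/min

ṁ_c = 105 kg/min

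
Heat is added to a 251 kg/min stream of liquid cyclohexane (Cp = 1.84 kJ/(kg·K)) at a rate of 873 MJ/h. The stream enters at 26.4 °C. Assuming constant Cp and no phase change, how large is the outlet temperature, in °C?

Q = 873 MJ/h = 14550 kJ/min
ΔT = Q/(ṁ·Cp) = 14550/(251×1.84) = 31.504 K
T_out = 26.4 + 31.504 = 57.904 °C

T_out = 57.9 °C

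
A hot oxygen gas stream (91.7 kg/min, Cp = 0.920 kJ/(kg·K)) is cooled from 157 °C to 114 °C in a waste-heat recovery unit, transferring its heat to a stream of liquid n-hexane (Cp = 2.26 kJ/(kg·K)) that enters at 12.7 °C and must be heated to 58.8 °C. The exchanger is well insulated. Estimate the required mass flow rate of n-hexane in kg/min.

ṁ_c = 34.8 kg/min

Heat released by hot stream: Q = 91.7 × 0.920 × (157 − 114) = 3627.7 kJ/min
Energy balance on cold side (adiabatic exchanger): Q = ṁ_c·Cp_c·(T_c,out − T_c,in)
ṁ_c = 3627.7 / [2.26 × (58.8 − 12.7)] = 34.819 kg/min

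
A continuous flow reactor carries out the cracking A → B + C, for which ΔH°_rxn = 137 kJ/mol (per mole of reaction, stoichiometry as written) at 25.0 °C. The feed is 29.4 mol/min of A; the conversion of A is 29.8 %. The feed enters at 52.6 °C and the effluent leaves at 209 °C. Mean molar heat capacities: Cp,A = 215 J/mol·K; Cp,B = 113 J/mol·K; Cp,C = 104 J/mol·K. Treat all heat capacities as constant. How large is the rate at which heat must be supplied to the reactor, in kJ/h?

Q_in = 132000 kJ/h

Extent of reaction ξ = 0.298 × 29.4 = 8.7612 mol/min
Reaction term: ξ·ΔH°_rxn = 8.7612 × 137 = 1200.3 kJ/min
Sensible, feed 52.6→25 °C: -174.46 kJ/min
Outlet flows (mol/min): A 20.639, B 8.7612, C 8.7612
Sensible, products 25→209 °C: 1166.3 kJ/min
Q = ΔH = 2192.1 kJ/min = 36.535 kW
Heat supplied = 131530 kJ/h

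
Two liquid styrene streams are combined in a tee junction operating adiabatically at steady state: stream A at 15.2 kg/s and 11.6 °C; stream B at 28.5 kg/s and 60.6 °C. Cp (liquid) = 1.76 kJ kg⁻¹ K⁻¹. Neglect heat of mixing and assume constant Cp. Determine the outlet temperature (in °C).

T_out = 43.6 °C

No heat crosses the boundary, so H_out = H_in.
T_out = Σ ṁᵢCp,ᵢTᵢ / Σ ṁᵢCp,ᵢ
      = 3350 / 76.912 = 43.557 °C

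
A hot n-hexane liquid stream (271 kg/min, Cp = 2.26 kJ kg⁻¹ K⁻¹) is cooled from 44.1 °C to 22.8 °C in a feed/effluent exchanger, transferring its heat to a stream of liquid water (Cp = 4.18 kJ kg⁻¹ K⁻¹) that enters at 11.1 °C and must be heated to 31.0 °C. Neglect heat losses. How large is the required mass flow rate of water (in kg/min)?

ṁ_c = 157 kg/min

Heat released by hot stream: Q = 271 × 2.26 × (44.1 − 22.8) = 13045 kJ/min
Energy balance on cold side (adiabatic exchanger): Q = ṁ_c·Cp_c·(T_c,out − T_c,in)
ṁ_c = 13045 / [4.18 × (31.0 − 11.1)] = 156.83 kg/min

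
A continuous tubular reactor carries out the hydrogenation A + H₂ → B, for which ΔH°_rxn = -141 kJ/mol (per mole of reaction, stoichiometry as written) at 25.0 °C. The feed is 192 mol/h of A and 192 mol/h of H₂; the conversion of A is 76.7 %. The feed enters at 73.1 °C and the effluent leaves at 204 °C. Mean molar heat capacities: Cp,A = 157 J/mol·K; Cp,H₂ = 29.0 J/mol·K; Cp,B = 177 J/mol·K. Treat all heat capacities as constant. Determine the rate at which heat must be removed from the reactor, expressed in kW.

Q_out = 4.54 kW

Extent of reaction ξ = 0.767 × 192 = 147.26 mol/h
Reaction term: ξ·ΔH°_rxn = 147.26 × -141 = -20764 kJ/h
Sensible, feed 73.1→25 °C: -1717.7 kJ/h
Outlet flows (mol/h): A 44.736, H₂ 44.736, B 147.26
Sensible, products 25→204 °C: 6155.2 kJ/h
Q = ΔH = -16327 kJ/h = -4.5352 kW
Heat removed = 4.5352 kW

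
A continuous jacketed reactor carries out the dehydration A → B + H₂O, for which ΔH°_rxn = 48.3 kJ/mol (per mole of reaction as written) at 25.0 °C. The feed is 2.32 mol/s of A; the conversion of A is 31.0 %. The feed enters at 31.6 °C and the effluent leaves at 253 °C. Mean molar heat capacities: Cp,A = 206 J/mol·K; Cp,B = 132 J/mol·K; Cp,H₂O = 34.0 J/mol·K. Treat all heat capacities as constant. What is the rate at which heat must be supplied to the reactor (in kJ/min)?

Q_in = 8040 kJ/min

Extent of reaction ξ = 0.310 × 2.32 = 0.7192 mol/s
Reaction term: ξ·ΔH°_rxn = 0.7192 × 48.3 = 34.737 kJ/s
Sensible, feed 31.6→25 °C: -3.1543 kJ/s
Outlet flows (mol/s): A 1.6008, B 0.7192, H₂O 0.7192
Sensible, products 25→253 °C: 102.41 kJ/s
Q = ΔH = 133.99 kJ/s = 133.99 kW
Heat supplied = 8039.4 kJ/min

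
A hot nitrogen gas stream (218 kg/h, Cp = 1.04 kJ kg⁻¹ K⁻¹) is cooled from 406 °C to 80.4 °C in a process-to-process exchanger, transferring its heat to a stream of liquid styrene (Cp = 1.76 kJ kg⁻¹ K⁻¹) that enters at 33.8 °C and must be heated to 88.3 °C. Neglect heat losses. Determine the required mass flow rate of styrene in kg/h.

ṁ_c = 770 kg/h

Heat released by hot stream: Q = 218 × 1.04 × (406 − 80.4) = 73820 kJ/h
Energy balance on cold side (adiabatic exchanger): Q = ṁ_c·Cp_c·(T_c,out − T_c,in)
ṁ_c = 73820 / [1.76 × (88.3 − 33.8)] = 769.6 kg/h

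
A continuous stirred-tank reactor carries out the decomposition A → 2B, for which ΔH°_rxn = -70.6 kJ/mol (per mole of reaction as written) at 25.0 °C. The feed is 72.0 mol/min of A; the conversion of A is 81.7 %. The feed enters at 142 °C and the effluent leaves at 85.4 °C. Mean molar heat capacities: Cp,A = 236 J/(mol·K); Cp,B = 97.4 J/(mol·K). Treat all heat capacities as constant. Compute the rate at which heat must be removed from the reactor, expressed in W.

Extent of reaction ξ = 0.817 × 72.0 = 58.824 mol/min
Reaction term: ξ·ΔH°_rxn = 58.824 × -70.6 = -4153 kJ/min
Sensible, feed 142→25 °C: -1988.1 kJ/min
Outlet flows (mol/min): A 13.176, B 117.65
Sensible, products 25→85.4 °C: 879.93 kJ/min
Q = ΔH = -5261.1 kJ/min = -87.685 kW
Heat removed = 87685 W

Q_out = 87700 W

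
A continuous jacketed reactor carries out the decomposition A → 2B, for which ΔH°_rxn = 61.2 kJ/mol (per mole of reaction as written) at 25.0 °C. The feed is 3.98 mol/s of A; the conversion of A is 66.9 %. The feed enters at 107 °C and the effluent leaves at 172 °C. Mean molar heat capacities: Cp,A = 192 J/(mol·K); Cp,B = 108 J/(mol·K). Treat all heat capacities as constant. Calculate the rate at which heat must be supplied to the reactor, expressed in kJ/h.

Q_in = 799000 kJ/h

Extent of reaction ξ = 0.669 × 3.98 = 2.6626 mol/s
Reaction term: ξ·ΔH°_rxn = 2.6626 × 61.2 = 162.95 kJ/s
Sensible, feed 107→25 °C: -62.661 kJ/s
Outlet flows (mol/s): A 1.3174, B 5.3252
Sensible, products 25→172 °C: 121.73 kJ/s
Q = ΔH = 222.02 kJ/s = 222.02 kW
Heat supplied = 799260 kJ/h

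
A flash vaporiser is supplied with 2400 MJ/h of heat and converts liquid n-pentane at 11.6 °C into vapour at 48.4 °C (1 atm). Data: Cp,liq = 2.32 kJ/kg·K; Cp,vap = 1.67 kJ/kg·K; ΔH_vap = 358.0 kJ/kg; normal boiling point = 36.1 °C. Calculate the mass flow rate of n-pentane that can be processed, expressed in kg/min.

ṁ = 91.9 kg/min

Δh = 2.32×(36.1−11.6) + 358.0 + 1.67×(48.4−36.1) = 435.38 kJ/kg
Q = 2400 MJ/h = 666.67 kJ/s = 40000 kJ/min
ṁ = Q/Δh = 40000 / 435.38 = 91.874 kg/min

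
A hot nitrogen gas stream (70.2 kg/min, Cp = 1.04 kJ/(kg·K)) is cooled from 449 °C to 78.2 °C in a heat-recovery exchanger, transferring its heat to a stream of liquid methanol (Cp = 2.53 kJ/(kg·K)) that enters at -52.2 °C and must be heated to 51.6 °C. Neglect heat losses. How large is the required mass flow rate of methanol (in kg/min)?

ṁ_c = 103 kg/min

Heat released by hot stream: Q = 70.2 × 1.04 × (449 − 78.2) = 27071 kJ/min
Energy balance on cold side (adiabatic exchanger): Q = ṁ_c·Cp_c·(T_c,out − T_c,in)
ṁ_c = 27071 / [2.53 × (51.6 − -52.2)] = 103.08 kg/min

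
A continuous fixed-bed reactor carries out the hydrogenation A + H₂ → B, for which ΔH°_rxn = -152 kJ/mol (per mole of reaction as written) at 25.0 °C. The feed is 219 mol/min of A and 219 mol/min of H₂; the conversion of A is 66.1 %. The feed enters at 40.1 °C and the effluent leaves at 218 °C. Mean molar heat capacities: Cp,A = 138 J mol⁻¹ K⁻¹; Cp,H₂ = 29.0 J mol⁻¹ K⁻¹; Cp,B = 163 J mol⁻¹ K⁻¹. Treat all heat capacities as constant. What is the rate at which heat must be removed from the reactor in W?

Extent of reaction ξ = 0.661 × 219 = 144.76 mol/min
Reaction term: ξ·ΔH°_rxn = 144.76 × -152 = -22003 kJ/min
Sensible, feed 40.1→25 °C: -552.25 kJ/min
Outlet flows (mol/min): A 74.241, H₂ 74.241, B 144.76
Sensible, products 25→218 °C: 6946.8 kJ/min
Q = ΔH = -15609 kJ/min = -260.15 kW
Heat removed = 260150 W

Q_out = 260000 W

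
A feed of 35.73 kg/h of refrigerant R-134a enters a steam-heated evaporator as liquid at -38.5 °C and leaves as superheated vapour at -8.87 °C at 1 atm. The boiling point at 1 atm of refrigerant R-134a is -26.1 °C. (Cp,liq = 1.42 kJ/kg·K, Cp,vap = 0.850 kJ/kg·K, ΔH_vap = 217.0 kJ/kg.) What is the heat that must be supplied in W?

Q = 2470 W

liquid -38.5→-26.1 °C: 17.608 kJ/kg
vaporisation at -26.1 °C: 217 kJ/kg
vapour -26.1→-8.87 °C: 14.646 kJ/kg
Δh = 17.608 + 217 + 14.646 = 249.25 kJ/kg
Q = ṁ·Δh = 35.73 kg/h × 249.25 kJ/kg = 8905.8 kJ/h
|Q| = 2.4738 kW = 2473.8 W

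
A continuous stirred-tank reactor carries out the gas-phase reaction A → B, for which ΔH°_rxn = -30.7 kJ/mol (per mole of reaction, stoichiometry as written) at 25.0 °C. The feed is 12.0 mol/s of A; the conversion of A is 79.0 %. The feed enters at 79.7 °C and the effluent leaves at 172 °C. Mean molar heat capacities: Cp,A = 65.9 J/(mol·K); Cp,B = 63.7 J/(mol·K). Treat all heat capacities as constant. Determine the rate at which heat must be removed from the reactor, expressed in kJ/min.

Extent of reaction ξ = 0.790 × 12.0 = 9.48 mol/s
Reaction term: ξ·ΔH°_rxn = 9.48 × -30.7 = -291.04 kJ/s
Sensible, feed 79.7→25 °C: -43.257 kJ/s
Outlet flows (mol/s): A 2.52, B 9.48
Sensible, products 25→172 °C: 113.18 kJ/s
Q = ΔH = -221.11 kJ/s = -221.11 kW
Heat removed = 13267 kJ/min

Q_out = 13300 kJ/min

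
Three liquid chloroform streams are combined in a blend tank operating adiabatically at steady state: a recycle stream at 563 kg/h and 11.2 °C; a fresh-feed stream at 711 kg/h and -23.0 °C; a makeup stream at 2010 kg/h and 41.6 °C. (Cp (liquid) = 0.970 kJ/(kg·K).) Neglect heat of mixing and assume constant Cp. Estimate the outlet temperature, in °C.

No heat crosses the boundary, so H_out = H_in.
T_out = Σ ṁᵢCp,ᵢTᵢ / Σ ṁᵢCp,ᵢ
      = 71362 / 3185.5 = 22.402 °C

T_out = 22.4 °C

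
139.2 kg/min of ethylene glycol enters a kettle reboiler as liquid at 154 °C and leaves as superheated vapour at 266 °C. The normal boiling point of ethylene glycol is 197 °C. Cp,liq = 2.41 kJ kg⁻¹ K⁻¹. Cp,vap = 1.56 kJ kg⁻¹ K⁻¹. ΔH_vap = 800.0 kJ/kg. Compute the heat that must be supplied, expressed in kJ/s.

liquid 154→197 °C: 103.63 kJ/kg
vaporisation at 197 °C: 800 kJ/kg
vapour 197→266 °C: 107.64 kJ/kg
Δh = 103.63 + 800 + 107.64 = 1011.3 kJ/kg
Q = ṁ·Δh = 139.2 kg/min × 1011.3 kJ/kg = 140770 kJ/min
|Q| = 2346.1 kW

Q = 2350 kJ/s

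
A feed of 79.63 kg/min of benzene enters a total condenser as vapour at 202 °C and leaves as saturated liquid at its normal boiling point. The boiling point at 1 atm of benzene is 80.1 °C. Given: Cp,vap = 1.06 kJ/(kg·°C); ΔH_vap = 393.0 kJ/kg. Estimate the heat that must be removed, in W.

Q_c = 693000 W

vapour 202→80.1 °C: -129.21 kJ/kg
condensation at 80.1 °C: -393 kJ/kg
Δh = -129.21 + -393 = -522.21 kJ/kg
Q = ṁ·Δh = 79.63 kg/min × -522.21 kJ/kg = -41584 kJ/min
|Q| = 693.07 kW = 693070 W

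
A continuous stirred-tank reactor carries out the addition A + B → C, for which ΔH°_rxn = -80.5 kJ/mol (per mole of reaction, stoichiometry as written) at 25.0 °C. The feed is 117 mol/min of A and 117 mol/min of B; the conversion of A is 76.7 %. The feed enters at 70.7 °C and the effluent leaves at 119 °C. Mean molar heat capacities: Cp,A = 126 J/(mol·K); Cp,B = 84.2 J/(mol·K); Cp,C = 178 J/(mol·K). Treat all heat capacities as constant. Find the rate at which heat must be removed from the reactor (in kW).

Extent of reaction ξ = 0.767 × 117 = 89.739 mol/min
Reaction term: ξ·ΔH°_rxn = 89.739 × -80.5 = -7224 kJ/min
Sensible, feed 70.7→25 °C: -1123.9 kJ/min
Outlet flows (mol/min): A 27.261, B 27.261, C 89.739
Sensible, products 25→119 °C: 2040.2 kJ/min
Q = ΔH = -6307.8 kJ/min = -105.13 kW
Heat removed = 105.13 kW

Q_out = 105 kW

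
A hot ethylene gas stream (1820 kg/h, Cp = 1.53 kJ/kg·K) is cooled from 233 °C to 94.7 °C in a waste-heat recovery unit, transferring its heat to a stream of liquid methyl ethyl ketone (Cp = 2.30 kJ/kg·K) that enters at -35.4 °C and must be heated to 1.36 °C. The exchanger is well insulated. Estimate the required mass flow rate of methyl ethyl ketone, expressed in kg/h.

Heat released by hot stream: Q = 1820 × 1.53 × (233 − 94.7) = 385110 kJ/h
Energy balance on cold side (adiabatic exchanger): Q = ṁ_c·Cp_c·(T_c,out − T_c,in)
ṁ_c = 385110 / [2.30 × (1.36 − -35.4)] = 4554.9 kg/h

ṁ_c = 4550 kg/h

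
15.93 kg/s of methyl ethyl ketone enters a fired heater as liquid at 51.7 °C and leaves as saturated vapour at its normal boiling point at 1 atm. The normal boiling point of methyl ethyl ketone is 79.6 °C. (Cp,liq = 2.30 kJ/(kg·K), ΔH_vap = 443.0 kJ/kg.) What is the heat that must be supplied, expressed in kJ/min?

Q = 485000 kJ/min

liquid 51.7→79.6 °C: 64.17 kJ/kg
vaporisation at 79.6 °C: 443 kJ/kg
Δh = 64.17 + 443 = 507.17 kJ/kg
Q = ṁ·Δh = 15.93 kg/s × 507.17 kJ/kg = 8079.2 kJ/s
|Q| = 8079.2 kW = 484750 kJ/min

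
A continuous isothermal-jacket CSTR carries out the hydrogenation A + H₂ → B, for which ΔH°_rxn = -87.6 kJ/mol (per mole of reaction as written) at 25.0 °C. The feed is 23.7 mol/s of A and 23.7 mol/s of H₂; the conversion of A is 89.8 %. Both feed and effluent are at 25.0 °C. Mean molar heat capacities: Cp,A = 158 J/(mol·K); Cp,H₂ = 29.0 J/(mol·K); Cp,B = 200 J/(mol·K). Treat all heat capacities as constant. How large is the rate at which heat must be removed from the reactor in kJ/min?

Extent of reaction ξ = 0.898 × 23.7 = 21.283 mol/s
Reaction term: ξ·ΔH°_rxn = 21.283 × -87.6 = -1864.4 kJ/s
Q = ΔH = -1864.4 kJ/s = -1864.4 kW
Heat removed = 111860 kJ/min

Q_out = 112000 kJ/min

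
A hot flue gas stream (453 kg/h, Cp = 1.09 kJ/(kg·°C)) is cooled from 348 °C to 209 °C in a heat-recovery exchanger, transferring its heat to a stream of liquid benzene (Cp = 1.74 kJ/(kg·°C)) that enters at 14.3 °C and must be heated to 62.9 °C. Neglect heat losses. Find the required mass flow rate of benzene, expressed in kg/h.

Heat released by hot stream: Q = 453 × 1.09 × (348 − 209) = 68634 kJ/h
Energy balance on cold side (adiabatic exchanger): Q = ṁ_c·Cp_c·(T_c,out − T_c,in)
ṁ_c = 68634 / [1.74 × (62.9 − 14.3)] = 811.62 kg/h

ṁ_c = 812 kg/h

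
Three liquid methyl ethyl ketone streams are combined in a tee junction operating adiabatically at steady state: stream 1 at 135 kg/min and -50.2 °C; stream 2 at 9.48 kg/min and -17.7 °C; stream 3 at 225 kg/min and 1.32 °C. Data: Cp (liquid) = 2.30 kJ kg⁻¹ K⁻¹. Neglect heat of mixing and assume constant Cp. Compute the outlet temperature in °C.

T_out = -18.0 °C

No heat crosses the boundary, so H_out = H_in.
Σ ṁᵢCp,ᵢTᵢ = 135×2.30×-50.2 + 9.48×2.30×-17.7 + 225×2.30×1.32 = -15290
Σ ṁᵢCp,ᵢ = 135×2.30 + 9.48×2.30 + 225×2.30 = 849.8
T_out = -15290 / 849.8 = -17.992 °C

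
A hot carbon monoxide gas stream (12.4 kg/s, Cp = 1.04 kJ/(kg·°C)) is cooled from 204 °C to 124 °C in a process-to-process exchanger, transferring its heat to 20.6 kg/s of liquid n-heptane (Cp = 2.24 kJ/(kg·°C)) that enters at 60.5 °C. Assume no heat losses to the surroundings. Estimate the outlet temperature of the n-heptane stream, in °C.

Heat released by hot stream: Q = 12.4 × 1.04 × (204 − 124) = 1031.7 kJ/s
Energy balance on cold side (adiabatic exchanger): Q = ṁ_c·Cp_c·(T_c,out − T_c,in)
T_c,out = 60.5 + 1031.7/(20.6 × 2.24) = 82.858 °C

T_c,out = 82.9 °C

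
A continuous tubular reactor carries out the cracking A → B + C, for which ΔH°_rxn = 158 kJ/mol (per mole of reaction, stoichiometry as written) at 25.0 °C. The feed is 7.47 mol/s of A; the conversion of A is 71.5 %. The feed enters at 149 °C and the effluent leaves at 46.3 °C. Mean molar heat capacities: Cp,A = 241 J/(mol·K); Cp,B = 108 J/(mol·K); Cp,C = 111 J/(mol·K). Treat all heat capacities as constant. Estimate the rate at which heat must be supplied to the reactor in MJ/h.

Extent of reaction ξ = 0.715 × 7.47 = 5.341 mol/s
Reaction term: ξ·ΔH°_rxn = 5.341 × 158 = 843.89 kJ/s
Sensible, feed 149→25 °C: -223.23 kJ/s
Outlet flows (mol/s): A 2.129, B 5.341, C 5.341
Sensible, products 25→46.3 °C: 35.843 kJ/s
Q = ΔH = 656.5 kJ/s = 656.5 kW
Heat supplied = 2363.4 MJ/h

Q_in = 2360 MJ/h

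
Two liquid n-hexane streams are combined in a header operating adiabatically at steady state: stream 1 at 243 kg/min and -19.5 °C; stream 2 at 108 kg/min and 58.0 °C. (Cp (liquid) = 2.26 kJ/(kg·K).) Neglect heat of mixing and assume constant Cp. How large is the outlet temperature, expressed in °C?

T_out = 4.35 °C

No heat crosses the boundary, so H_out = H_in.
Σ ṁᵢCp,ᵢTᵢ = 243×2.26×-19.5 + 108×2.26×58.0 = 3447.6
Σ ṁᵢCp,ᵢ = 243×2.26 + 108×2.26 = 793.26
T_out = 3447.6 / 793.26 = 4.3462 °C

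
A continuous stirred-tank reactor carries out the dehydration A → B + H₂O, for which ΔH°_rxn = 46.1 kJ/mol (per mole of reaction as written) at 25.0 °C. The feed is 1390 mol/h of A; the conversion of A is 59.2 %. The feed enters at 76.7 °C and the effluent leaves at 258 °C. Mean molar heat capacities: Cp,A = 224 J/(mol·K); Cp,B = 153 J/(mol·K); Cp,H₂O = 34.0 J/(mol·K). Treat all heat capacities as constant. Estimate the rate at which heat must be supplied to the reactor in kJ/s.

Extent of reaction ξ = 0.592 × 1390 = 822.88 mol/h
Reaction term: ξ·ΔH°_rxn = 822.88 × 46.1 = 37935 kJ/h
Sensible, feed 76.7→25 °C: -16097 kJ/h
Outlet flows (mol/h): A 567.12, B 822.88, H₂O 822.88
Sensible, products 25→258 °C: 65453 kJ/h
Q = ΔH = 87290 kJ/h = 24.247 kW
Heat supplied = 24.247 kJ/s

Q_in = 24.2 kJ/s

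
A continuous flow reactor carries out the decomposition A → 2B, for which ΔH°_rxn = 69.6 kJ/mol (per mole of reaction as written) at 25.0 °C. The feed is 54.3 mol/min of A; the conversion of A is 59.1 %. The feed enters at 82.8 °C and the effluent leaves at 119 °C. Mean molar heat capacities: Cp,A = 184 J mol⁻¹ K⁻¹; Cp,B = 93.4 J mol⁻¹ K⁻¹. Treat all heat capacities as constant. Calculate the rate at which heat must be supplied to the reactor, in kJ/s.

Q_in = 43.4 kJ/s

Extent of reaction ξ = 0.591 × 54.3 = 32.091 mol/min
Reaction term: ξ·ΔH°_rxn = 32.091 × 69.6 = 2233.6 kJ/min
Sensible, feed 82.8→25 °C: -577.49 kJ/min
Outlet flows (mol/min): A 22.209, B 64.183
Sensible, products 25→119 °C: 947.62 kJ/min
Q = ΔH = 2603.7 kJ/min = 43.395 kW
Heat supplied = 43.395 kJ/s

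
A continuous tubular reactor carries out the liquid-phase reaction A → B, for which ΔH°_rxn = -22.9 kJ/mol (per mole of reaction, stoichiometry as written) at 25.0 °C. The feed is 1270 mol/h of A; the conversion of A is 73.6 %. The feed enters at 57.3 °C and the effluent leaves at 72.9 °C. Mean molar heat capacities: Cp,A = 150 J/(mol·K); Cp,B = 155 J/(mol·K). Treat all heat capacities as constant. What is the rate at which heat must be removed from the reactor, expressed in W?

Extent of reaction ξ = 0.736 × 1270 = 934.72 mol/h
Reaction term: ξ·ΔH°_rxn = 934.72 × -22.9 = -21405 kJ/h
Sensible, feed 57.3→25 °C: -6153.1 kJ/h
Outlet flows (mol/h): A 335.28, B 934.72
Sensible, products 25→72.9 °C: 9348.8 kJ/h
Q = ΔH = -18209 kJ/h = -5.0582 kW
Heat removed = 5058.2 W

Q_out = 5060 W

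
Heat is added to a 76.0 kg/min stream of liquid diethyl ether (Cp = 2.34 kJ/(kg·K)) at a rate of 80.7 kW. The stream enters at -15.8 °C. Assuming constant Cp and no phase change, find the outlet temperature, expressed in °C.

Q = 80.7 kW = 4842 kJ/min
ΔT = Q/(ṁ·Cp) = 4842/(76.0×2.34) = 27.227 K
T_out = -15.8 + 27.227 = 11.427 °C

T_out = 11.4 °C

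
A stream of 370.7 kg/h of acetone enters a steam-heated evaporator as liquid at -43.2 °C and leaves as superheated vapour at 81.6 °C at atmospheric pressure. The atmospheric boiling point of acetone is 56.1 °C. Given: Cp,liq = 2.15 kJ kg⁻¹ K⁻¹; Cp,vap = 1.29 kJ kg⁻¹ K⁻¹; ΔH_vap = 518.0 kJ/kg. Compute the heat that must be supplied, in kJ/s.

Q = 78.7 kJ/s

liquid -43.2→56.1 °C: 213.5 kJ/kg
vaporisation at 56.1 °C: 518 kJ/kg
vapour 56.1→81.6 °C: 32.895 kJ/kg
Δh = 213.5 + 518 + 32.895 = 764.39 kJ/kg
Q = ṁ·Δh = 370.7 kg/h × 764.39 kJ/kg = 283360 kJ/h
|Q| = 78.711 kW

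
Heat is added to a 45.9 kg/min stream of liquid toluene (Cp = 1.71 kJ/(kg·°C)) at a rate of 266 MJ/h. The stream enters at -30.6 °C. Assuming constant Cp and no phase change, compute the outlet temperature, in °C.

T_out = 25.9 °C

Q = 266 MJ/h = 4433.3 kJ/min
ΔT = Q/(ṁ·Cp) = 4433.3/(45.9×1.71) = 56.483 K
T_out = -30.6 + 56.483 = 25.883 °C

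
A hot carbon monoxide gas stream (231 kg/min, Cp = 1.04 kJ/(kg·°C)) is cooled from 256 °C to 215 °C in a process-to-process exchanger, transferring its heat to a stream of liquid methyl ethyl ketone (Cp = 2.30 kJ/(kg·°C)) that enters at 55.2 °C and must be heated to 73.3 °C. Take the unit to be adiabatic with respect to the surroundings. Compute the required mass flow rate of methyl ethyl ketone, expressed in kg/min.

Heat released by hot stream: Q = 231 × 1.04 × (256 − 215) = 9849.8 kJ/min
Energy balance on cold side (adiabatic exchanger): Q = ṁ_c·Cp_c·(T_c,out − T_c,in)
ṁ_c = 9849.8 / [2.30 × (73.3 − 55.2)] = 236.6 kg/min

ṁ_c = 237 kg/min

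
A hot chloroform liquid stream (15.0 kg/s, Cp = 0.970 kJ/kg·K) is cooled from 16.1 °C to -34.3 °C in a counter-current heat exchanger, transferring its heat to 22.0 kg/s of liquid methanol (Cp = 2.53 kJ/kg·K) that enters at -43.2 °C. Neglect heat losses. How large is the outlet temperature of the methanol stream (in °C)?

T_c,out = -30.0 °C

Heat released by hot stream: Q = 15.0 × 0.970 × (16.1 − -34.3) = 733.32 kJ/s
Energy balance on cold side (adiabatic exchanger): Q = ṁ_c·Cp_c·(T_c,out − T_c,in)
T_c,out = -43.2 + 733.32/(22.0 × 2.53) = -30.025 °C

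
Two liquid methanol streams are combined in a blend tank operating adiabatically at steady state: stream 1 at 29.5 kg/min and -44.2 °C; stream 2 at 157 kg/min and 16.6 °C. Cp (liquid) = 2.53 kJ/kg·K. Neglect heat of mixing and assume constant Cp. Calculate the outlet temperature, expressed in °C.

No heat crosses the boundary, so H_out = H_in.
T_out = Σ ṁᵢCp,ᵢTᵢ / Σ ṁᵢCp,ᵢ
      = 3294.8 / 471.84 = 6.9828 °C

T_out = 6.98 °C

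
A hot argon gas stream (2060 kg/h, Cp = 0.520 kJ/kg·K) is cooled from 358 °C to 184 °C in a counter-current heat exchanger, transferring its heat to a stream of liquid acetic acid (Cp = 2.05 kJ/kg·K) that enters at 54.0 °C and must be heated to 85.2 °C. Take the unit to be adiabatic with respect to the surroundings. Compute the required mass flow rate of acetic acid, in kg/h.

Heat released by hot stream: Q = 2060 × 0.520 × (358 − 184) = 186390 kJ/h
Energy balance on cold side (adiabatic exchanger): Q = ṁ_c·Cp_c·(T_c,out − T_c,in)
ṁ_c = 186390 / [2.05 × (85.2 − 54.0)] = 2914.1 kg/h

ṁ_c = 2910 kg/h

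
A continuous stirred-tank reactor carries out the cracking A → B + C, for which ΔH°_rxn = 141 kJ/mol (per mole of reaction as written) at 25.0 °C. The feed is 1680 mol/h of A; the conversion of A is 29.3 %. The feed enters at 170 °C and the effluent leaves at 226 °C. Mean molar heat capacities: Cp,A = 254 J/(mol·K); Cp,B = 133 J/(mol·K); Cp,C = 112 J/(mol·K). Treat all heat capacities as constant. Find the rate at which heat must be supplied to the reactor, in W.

Q_in = 25700 W

Extent of reaction ξ = 0.293 × 1680 = 492.24 mol/h
Reaction term: ξ·ΔH°_rxn = 492.24 × 141 = 69406 kJ/h
Sensible, feed 170→25 °C: -61874 kJ/h
Outlet flows (mol/h): A 1187.8, B 492.24, C 492.24
Sensible, products 25→226 °C: 84880 kJ/h
Q = ΔH = 92412 kJ/h = 25.67 kW
Heat supplied = 25670 W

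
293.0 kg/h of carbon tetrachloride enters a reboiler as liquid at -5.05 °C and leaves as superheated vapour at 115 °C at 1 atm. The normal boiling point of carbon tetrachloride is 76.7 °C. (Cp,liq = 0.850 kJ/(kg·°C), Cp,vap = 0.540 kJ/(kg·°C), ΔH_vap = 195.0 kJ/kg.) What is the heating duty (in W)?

Q = 23200 W

liquid -5.05→76.7 °C: 69.487 kJ/kg
vaporisation at 76.7 °C: 195 kJ/kg
vapour 76.7→115 °C: 20.682 kJ/kg
Δh = 69.487 + 195 + 20.682 = 285.17 kJ/kg
Q = ṁ·Δh = 293.0 kg/h × 285.17 kJ/kg = 83555 kJ/h
|Q| = 23.21 kW = 23210 W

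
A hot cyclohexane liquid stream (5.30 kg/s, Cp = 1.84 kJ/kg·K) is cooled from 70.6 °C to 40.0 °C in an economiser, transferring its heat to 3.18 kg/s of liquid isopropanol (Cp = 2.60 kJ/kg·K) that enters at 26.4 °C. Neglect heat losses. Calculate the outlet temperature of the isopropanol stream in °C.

T_c,out = 62.5 °C

Heat released by hot stream: Q = 5.30 × 1.84 × (70.6 − 40.0) = 298.41 kJ/s
Energy balance on cold side (adiabatic exchanger): Q = ṁ_c·Cp_c·(T_c,out − T_c,in)
T_c,out = 26.4 + 298.41/(3.18 × 2.60) = 62.492 °C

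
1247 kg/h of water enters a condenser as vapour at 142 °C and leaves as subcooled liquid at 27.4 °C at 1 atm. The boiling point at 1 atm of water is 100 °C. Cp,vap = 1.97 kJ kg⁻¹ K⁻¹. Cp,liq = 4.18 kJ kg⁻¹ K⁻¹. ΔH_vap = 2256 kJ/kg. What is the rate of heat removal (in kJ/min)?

Q_c = 54900 kJ/min

vapour 142→100 °C: -82.74 kJ/kg
condensation at 100 °C: -2256 kJ/kg
liquid 100→27.4 °C: -303.47 kJ/kg
Δh = -82.74 + -2256 + -303.47 = -2642.2 kJ/kg
Q = ṁ·Δh = 1247 kg/h × -2642.2 kJ/kg = -3.2948e+06 kJ/h
|Q| = 915.23 kW = 54914 kJ/min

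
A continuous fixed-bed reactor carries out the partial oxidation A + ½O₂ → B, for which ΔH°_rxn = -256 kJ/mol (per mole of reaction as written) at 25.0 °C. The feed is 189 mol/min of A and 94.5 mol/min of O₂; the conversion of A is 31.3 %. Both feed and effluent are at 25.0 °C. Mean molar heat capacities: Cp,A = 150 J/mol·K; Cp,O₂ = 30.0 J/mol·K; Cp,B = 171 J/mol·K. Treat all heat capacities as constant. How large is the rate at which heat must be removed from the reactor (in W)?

Q_out = 252000 W

Extent of reaction ξ = 0.313 × 189 = 59.157 mol/min
Reaction term: ξ·ΔH°_rxn = 59.157 × -256 = -15144 kJ/min
Q = ΔH = -15144 kJ/min = -252.4 kW
Heat removed = 252400 W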